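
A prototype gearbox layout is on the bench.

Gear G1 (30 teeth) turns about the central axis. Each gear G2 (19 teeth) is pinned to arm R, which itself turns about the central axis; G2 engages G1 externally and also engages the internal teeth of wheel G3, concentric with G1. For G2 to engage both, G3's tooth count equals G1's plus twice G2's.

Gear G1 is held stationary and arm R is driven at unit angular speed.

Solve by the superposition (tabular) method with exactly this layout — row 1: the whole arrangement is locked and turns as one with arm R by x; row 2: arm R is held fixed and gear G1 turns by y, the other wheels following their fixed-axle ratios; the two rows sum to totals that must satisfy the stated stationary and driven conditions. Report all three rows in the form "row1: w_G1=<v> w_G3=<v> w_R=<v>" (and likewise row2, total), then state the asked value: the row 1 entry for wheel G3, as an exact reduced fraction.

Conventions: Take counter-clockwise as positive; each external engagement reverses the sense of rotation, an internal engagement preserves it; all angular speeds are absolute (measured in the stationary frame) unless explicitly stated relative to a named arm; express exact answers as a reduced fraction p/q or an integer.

class = planetary set [G3 = 30+2·19 = 68; Willis about the carrier]
row 1: whole set turns with the arm by x
superposition row 2 [arm held]: sun y, ring −(30/68)·y, arm 0
boundary: total ω_sun = x + y = 0 and total ω_arm = x = 1  ⇒  y = -1, x = 1
row 2 ring = −(30/68)·(-1) = 15/34
totals (row 1 + row 2): sun 1 + (-1) = 0, ring 1 + 15/34 = 49/34, arm 1 + 0 = 1
asked cell (row1, ring) = 1

row1: w_G1=1 w_G3=1 w_R=1
row2: w_G1=-1 w_G3=15/34 w_R=0
total: w_G1=0 w_G3=49/34 w_R=1
asked value: 1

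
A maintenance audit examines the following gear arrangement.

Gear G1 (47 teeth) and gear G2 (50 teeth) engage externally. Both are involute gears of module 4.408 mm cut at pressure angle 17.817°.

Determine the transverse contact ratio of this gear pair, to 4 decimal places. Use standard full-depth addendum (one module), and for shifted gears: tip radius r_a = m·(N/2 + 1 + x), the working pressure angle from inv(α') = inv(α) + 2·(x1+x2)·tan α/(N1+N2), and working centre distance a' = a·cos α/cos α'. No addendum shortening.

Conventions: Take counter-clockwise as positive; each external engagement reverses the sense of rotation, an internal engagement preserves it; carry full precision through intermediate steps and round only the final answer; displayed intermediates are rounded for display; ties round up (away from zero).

class = single-mesh tooth geometry [involute pair 47T × 50T, m = 4.408]
base radii: r_b1 = 98.619780, r_b2 = 104.914659
tip radii: r_a1 = 107.996000, r_a2 = 114.608000
no profile shift: α' = α, a' = a
action lengths: √(r_a1²−r_b1²) = 44.014487, √(r_a2²−r_b2²) = 46.129253
base pitch p_b = π·m·cos α = 13.183965
CR = (44.014487 + 46.129253 − 213.788000·sin 17.81700°)/13.183965 = 1.875715
contact ratio ≈ 1.8757

1.8757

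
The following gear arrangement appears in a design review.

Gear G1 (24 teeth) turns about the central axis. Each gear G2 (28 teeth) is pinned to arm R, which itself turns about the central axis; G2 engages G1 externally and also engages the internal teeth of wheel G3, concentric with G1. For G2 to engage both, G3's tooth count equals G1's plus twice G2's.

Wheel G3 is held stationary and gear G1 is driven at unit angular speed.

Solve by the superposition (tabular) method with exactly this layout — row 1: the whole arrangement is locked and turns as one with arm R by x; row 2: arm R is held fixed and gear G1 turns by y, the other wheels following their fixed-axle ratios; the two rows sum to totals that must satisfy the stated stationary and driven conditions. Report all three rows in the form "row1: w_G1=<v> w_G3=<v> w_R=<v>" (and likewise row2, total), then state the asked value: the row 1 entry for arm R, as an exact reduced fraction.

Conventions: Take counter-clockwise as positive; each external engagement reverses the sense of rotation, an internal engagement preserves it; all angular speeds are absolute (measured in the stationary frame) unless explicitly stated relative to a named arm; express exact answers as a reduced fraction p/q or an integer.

recognized (axles ride arm R): planetary set, 24/28/80 teeth
row 1 — lock + rotate with arm: ω_sun = ω_ring = ω_arm = x
row 2 — arm fixed, fixed-axis ratios: sun y, ring −(24/80)·y, arm 0
boundary: total ω_ring = x − (24/80)·y = 0 and total ω_sun = x + y = 1  ⇒  y = 10/13, x = 3/13
row 2 ring = −(24/80)·10/13 = -3/13
totals (row 1 + row 2): sun 3/13 + 10/13 = 1, ring 3/13 + (-3/13) = 0, arm 3/13 + 0 = 3/13
asked cell (row1, arm) = 3/13

row1: w_G1=3/13 w_G3=3/13 w_R=3/13
row2: w_G1=10/13 w_G3=-3/13 w_R=0
total: w_G1=1 w_G3=0 w_R=3/13
asked value: 3/13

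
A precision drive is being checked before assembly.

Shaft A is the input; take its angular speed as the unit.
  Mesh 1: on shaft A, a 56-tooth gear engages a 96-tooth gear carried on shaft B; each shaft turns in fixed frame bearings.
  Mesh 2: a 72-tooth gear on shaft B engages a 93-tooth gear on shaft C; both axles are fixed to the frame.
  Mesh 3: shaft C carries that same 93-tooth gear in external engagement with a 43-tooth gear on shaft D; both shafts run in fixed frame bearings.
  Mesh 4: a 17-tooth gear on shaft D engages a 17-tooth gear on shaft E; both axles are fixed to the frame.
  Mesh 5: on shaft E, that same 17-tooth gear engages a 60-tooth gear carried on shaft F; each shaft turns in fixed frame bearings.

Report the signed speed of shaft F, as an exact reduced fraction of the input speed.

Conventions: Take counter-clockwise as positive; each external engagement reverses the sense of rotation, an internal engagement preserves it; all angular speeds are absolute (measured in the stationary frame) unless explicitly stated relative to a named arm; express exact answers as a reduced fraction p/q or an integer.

-119/430

5-mesh fixed-axis compound train (all bearings frame-fixed)
mesh 1 [56T→96T]: |ω|/ω_in = 1×56/96 = 7/12, sense flips to −
mesh 2 [72T→93T]: |ω|/ω_in = (7/12)×72/93 = 14/31, sense flips to +
mesh 3 [93T→43T]: |ω|/ω_in = (14/31)×93/43 = 42/43, sense flips to −
mesh 4 [17T→17T]: |ω|/ω_in = (42/43)×17/17 = 42/43, sense flips to +
mesh 5 [17T→60T]: |ω|/ω_in = (42/43)×17/60 = 119/430, sense flips to −
signed output speed (× input speed) = -119/430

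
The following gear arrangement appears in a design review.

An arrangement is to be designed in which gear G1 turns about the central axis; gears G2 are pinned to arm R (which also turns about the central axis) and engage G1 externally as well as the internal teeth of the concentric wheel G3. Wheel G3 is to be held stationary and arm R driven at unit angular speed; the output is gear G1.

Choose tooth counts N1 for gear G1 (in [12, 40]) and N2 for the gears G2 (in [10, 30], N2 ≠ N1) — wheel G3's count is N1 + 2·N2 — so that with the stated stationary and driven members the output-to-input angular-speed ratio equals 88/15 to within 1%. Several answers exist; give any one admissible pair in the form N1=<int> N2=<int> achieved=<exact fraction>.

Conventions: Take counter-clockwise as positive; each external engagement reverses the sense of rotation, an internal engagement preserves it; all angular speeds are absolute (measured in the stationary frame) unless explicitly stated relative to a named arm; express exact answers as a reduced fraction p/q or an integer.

N1=15 N2=29 achieved=88/15

topology: planetary set — design target 88/15, arm = carrier (Willis)
Willis with ω_ring = 0: ω_sun/ω_arm = (N1+N3)/N1; set equal to 88/15  ⇒  N3/N1 = 88/15 − 1 = 73/15
N3 = N1 + 2·N2  ⇒  N2/N1 = (N3/N1 − 1)/2 = (73/15 − 1)/2 = 29/15
smallest multiple with N1 ≥ 12 and N2 ≥ 10: k = 1  ⇒  N1 = 1·15 = 15, N2 = 1·29 = 29 (N1 ≤ 40, N2 ≤ 30, N2 ≠ N1 ✓), N3 = 15 + 2·29 = 73
check: (N1+N3)/N1 with N1 = 15, N3 = 73 gives 88/15; |achieved − target| = 0 ≤ 22/375 ✓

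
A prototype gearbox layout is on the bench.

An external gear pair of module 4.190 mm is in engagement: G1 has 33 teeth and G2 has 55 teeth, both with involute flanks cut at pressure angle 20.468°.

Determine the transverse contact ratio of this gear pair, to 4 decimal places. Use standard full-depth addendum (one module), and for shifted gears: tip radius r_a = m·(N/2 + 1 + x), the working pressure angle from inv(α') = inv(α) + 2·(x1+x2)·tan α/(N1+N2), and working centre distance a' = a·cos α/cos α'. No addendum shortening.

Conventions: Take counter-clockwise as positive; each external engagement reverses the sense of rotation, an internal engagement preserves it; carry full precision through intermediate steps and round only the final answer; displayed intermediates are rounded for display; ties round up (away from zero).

topology: single-mesh involute geometry — m = 4.190, 33T/55T pair
base radii: r_b1 = 64.770344, r_b2 = 107.950573
tip radii: r_a1 = 73.325000, r_a2 = 119.415000
no profile shift: α' = α, a' = a
action lengths: √(r_a1²−r_b1²) = 34.370891, √(r_a2²−r_b2²) = 51.055029
base pitch p_b = π·m·cos α = 12.332245
CR = (34.370891 + 51.055029 − 184.360000·sin 20.46800°)/12.332245 = 1.699459
contact ratio ≈ 1.6995

1.6995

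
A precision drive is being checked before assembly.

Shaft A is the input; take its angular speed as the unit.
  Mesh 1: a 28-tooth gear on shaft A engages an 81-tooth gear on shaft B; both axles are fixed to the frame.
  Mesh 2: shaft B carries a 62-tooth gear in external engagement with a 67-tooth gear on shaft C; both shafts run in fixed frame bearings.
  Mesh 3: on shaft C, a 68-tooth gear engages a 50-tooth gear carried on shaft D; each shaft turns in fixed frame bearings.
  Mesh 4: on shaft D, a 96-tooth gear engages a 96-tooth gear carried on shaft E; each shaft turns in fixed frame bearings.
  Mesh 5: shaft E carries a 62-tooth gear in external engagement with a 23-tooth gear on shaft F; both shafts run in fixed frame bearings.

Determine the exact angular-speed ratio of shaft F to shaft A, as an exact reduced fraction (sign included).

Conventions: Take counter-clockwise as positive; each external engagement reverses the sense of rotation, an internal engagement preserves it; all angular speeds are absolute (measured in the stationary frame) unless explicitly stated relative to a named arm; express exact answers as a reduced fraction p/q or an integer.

class = fixed-axis compound train [5 meshes; 5 ratios multiply, 5 sense flips]
mesh 1 [28T→81T]: running ratio 28/81, sense −
mesh 2 [62T→67T]: running ratio 1736/5427, sense +
mesh 3 [68T→50T]: running ratio 59024/135675, sense −
mesh 4 [96T→96T]: running ratio 59024/135675, sense +
mesh 5 [62T→23T]: running ratio 3659488/3120525, sense −
ω_out/ω_in = -3659488/3120525

-3659488/3120525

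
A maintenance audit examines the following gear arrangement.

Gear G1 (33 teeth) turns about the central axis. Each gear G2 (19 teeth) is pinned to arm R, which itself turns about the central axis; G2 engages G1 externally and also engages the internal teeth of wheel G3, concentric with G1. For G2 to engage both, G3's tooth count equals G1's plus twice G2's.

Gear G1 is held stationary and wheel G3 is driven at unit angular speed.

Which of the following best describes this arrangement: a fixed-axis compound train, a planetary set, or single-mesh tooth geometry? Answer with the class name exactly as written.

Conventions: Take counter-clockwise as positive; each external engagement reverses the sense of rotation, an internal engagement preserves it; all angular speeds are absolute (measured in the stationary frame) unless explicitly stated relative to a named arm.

planetary set

recognized (axles ride arm R): planetary set, 33/19/71 teeth
classification: planetary set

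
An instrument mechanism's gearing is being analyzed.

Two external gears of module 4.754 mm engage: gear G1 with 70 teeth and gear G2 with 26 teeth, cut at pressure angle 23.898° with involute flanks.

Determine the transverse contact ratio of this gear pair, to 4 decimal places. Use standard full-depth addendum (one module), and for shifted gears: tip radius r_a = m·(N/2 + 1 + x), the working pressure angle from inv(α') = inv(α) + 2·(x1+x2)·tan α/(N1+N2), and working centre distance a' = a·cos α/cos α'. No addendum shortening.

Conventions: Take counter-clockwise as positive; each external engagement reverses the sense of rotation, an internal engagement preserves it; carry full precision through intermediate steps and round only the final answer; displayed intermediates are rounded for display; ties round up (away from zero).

1.5481

class = single-mesh tooth geometry [involute pair 70T × 26T, m = 4.754]
base radii: r_b1 = 152.125069, r_b2 = 56.503597
tip radii: r_a1 = 171.144000, r_a2 = 66.556000
no profile shift: α' = α, a' = a
action lengths: √(r_a1²−r_b1²) = 78.410664, √(r_a2²−r_b2²) = 35.171646
base pitch p_b = π·m·cos α = 13.654714
CR = (78.410664 + 35.171646 − 228.192000·sin 23.89800°)/13.654714 = 1.548148
contact ratio ≈ 1.5481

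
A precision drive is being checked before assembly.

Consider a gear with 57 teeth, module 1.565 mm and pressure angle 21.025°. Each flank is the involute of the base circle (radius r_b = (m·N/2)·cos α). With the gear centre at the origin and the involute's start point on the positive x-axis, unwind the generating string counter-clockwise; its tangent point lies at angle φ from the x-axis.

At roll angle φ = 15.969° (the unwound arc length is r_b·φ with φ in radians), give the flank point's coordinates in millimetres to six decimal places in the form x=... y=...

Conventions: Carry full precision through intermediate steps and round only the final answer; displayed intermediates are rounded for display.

single-mesh involute tooth geometry (57T wheel at module 1.565)
pitch radius r_p = m·N/2 = 1.565·57/2 = 44.602500
base radius r_b = r_p·cos α = 44.602500·cos 21.025° = 41.633043
roll angle φ = 15.969° = 0.27871163 rad
x = r_b·(cos φ + φ·sin φ) = 43.218806
y = r_b·(sin φ − φ·cos φ) = 0.298129

x=43.218806 y=0.298129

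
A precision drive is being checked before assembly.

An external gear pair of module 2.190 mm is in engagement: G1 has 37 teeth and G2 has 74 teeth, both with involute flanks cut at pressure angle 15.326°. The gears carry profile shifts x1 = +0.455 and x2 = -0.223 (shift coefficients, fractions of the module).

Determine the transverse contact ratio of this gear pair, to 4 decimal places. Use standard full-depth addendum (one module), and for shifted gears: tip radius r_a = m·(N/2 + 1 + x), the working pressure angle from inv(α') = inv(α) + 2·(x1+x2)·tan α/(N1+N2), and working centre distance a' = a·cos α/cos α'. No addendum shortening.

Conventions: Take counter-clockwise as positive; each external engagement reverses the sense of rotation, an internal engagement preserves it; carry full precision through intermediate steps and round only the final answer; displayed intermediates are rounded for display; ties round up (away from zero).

1.9253

single-mesh involute tooth geometry (37T engaging 74T at module 2.190)
base radii: r_b1 = 39.074188, r_b2 = 78.148377
tip radii: r_a1 = 43.701450, r_a2 = 82.731630
inv(α') = inv(15.326°) + 2·(+0.455-0.223)·tan α/(37+74) = 0.00771330  ⇒  α' = 16.15218°
a' = a·cos α / cos α' = 121.5450·cos 15.326°/cos 16.15218° = 122.039948
action lengths: √(r_a1²−r_b1²) = 19.571012, √(r_a2²−r_b2²) = 27.154259
base pitch p_b = π·m·cos α = 6.635415
CR = (19.571012 + 27.154259 − 122.039948·sin 16.15218°)/6.635415 = 1.925279
contact ratio ≈ 1.9253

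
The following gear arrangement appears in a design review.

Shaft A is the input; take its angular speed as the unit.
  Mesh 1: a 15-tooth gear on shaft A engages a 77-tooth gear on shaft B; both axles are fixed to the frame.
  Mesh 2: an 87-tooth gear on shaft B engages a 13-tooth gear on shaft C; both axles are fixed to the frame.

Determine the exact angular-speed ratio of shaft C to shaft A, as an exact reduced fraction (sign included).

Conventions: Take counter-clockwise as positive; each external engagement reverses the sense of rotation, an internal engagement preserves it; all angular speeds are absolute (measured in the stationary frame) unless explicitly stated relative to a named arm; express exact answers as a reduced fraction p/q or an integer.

class = fixed-axis compound train [2 meshes; 2 ratios multiply, 2 sense flips]
mesh 1 [15T→77T]: running ratio 15/77, sense −
mesh 2 [87T→13T]: running ratio 1305/1001, sense +
ω_out/ω_in = 1305/1001

1305/1001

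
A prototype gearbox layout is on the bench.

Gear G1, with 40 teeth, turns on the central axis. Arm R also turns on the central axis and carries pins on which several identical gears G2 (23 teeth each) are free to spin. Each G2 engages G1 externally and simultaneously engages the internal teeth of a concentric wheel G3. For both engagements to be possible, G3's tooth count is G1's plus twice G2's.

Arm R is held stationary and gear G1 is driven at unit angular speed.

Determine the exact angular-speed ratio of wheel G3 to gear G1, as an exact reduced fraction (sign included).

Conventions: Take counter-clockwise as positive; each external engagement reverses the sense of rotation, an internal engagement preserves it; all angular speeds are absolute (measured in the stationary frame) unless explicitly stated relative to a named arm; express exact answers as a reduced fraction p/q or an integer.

-20/43

planetary set (40T centre, 23T on arm, 86T internal) — Willis relation
ring teeth: 40 + 2·23 = 86
40(ω_sun−ω_arm) = −86(ω_ring−ω_arm),  ω_arm = 0, ω_sun = 1
ω_ring = 0 − (40/86)(1−0) = -20/43
ω_out/ω_in = -20/43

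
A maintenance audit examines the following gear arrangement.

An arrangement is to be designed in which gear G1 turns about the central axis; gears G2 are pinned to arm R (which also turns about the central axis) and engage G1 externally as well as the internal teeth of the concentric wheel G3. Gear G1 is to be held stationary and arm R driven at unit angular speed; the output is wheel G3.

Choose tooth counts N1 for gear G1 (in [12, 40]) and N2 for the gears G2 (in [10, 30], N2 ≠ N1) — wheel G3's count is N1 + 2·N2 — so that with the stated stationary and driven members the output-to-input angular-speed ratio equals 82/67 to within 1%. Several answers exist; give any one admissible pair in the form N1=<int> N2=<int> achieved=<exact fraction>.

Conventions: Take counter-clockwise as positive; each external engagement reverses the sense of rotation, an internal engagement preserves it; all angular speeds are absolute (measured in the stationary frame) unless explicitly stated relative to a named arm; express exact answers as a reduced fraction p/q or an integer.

class = planetary set [ratio 82/67 wanted; Willis about the carrier]
Willis with ω_sun = 0: ω_ring/ω_arm = (N1+N3)/N3; set equal to 82/67  ⇒  N3/N1 = 1/(82/67 − 1) = 67/15
N3 = N1 + 2·N2  ⇒  N2/N1 = (N3/N1 − 1)/2 = (67/15 − 1)/2 = 26/15
smallest multiple with N1 ≥ 12 and N2 ≥ 10: k = 1  ⇒  N1 = 1·15 = 15, N2 = 1·26 = 26 (N1 ≤ 40, N2 ≤ 30, N2 ≠ N1 ✓), N3 = 15 + 2·26 = 67
check: (N1+N3)/N3 with N1 = 15, N3 = 67 gives 82/67; |achieved − target| = 0 ≤ 41/3350 ✓

N1=15 N2=26 achieved=82/67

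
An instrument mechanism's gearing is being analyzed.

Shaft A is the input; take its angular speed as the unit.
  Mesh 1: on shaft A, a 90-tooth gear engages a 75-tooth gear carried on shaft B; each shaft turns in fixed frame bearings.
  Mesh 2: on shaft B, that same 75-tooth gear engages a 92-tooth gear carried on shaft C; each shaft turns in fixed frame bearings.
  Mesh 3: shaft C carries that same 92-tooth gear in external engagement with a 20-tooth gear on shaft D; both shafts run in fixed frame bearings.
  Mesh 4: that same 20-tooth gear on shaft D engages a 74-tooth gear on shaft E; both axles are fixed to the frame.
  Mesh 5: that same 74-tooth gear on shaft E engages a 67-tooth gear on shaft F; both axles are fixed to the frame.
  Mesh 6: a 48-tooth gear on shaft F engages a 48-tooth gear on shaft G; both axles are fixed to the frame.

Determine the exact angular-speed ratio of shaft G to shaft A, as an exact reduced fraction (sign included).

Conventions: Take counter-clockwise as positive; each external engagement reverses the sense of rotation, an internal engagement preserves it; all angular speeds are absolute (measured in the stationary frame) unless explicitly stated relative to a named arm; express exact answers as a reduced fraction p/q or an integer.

class = fixed-axis compound train [6 meshes; 6 ratios multiply, 6 sense flips]
mesh 1 [90T→75T]: running ratio 6/5, sense −
mesh 2 [75T→92T]: running ratio 45/46, sense +
mesh 3 [92T→20T]: running ratio 9/2, sense −
mesh 4 [20T→74T]: running ratio 45/37, sense +
mesh 5 [74T→67T]: running ratio 90/67, sense −
mesh 6 [48T→48T]: running ratio 90/67, sense +
ω_out/ω_in = 90/67

90/67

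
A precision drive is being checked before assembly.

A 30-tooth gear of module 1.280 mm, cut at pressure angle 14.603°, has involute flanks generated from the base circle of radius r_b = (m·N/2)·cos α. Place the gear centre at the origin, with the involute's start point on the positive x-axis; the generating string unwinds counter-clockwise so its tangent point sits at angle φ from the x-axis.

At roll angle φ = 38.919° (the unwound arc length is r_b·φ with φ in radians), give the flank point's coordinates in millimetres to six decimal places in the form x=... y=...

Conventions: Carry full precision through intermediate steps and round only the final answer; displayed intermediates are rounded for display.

x=22.384216 y=1.852950

class = single-mesh tooth geometry [base-circle involute, m = 1.280, 30T]
pitch radius r_p = m·N/2 = 1.280·30/2 = 19.200000
base radius r_b = r_p·cos α = 19.200000·cos 14.603° = 18.579763
roll angle φ = 38.919° = 0.67926469 rad
x = r_b·(cos φ + φ·sin φ) = 22.384216
y = r_b·(sin φ − φ·cos φ) = 1.852950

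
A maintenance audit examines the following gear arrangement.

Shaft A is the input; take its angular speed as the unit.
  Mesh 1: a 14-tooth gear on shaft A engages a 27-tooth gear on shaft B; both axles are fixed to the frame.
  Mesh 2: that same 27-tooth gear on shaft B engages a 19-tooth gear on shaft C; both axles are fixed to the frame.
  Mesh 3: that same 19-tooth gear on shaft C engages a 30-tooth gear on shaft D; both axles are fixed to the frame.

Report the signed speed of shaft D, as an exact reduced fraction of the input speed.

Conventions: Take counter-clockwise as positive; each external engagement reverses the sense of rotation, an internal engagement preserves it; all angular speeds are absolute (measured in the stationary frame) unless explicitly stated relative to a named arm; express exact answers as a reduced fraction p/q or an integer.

3-mesh fixed-axis compound train (all bearings frame-fixed)
mesh 1 [14T→27T]: |ω|/ω_in = 1×14/27 = 14/27, sense flips to −
mesh 2 [27T→19T]: |ω|/ω_in = (14/27)×27/19 = 14/19, sense flips to +
mesh 3 [19T→30T]: |ω|/ω_in = (14/19)×19/30 = 7/15, sense flips to −
signed output speed (× input speed) = -7/15

-7/15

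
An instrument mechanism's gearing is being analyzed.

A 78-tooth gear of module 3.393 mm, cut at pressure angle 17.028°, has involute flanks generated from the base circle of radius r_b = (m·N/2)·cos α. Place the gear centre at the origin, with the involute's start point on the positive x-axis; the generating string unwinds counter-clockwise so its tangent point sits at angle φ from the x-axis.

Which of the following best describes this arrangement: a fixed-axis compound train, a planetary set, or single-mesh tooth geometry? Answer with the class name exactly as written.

single-mesh tooth geometry

class = single-mesh tooth geometry [base-circle involute, m = 3.393, 78T]
classification: single-mesh tooth geometry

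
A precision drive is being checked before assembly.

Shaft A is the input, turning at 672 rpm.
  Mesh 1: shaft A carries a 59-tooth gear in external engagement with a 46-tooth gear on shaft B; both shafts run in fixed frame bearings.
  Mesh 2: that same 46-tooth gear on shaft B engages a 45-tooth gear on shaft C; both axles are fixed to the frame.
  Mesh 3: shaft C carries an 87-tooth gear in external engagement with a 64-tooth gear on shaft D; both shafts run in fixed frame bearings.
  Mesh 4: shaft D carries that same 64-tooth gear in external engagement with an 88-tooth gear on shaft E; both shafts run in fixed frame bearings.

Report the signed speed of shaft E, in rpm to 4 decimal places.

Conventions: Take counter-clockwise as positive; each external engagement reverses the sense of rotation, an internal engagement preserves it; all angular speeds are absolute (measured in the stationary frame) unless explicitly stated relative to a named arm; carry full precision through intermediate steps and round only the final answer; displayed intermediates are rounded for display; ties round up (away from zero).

+871.0545 rpm

4-mesh fixed-axis compound train (all bearings frame-fixed)
mesh 1 [59T→46T]: ω = 672.0000×59/46 = 861.9130 rpm, sense flips to −
mesh 2 [46T→45T]: ω = 861.9130×46/45 = 881.0667 rpm, sense flips to +
mesh 3 [87T→64T]: ω = 881.0667×87/64 = 1197.7000 rpm, sense flips to −
mesh 4 [64T→88T]: ω = 1197.7000×64/88 = 871.0545 rpm, sense flips to +
signed output speed = +871.0545 rpm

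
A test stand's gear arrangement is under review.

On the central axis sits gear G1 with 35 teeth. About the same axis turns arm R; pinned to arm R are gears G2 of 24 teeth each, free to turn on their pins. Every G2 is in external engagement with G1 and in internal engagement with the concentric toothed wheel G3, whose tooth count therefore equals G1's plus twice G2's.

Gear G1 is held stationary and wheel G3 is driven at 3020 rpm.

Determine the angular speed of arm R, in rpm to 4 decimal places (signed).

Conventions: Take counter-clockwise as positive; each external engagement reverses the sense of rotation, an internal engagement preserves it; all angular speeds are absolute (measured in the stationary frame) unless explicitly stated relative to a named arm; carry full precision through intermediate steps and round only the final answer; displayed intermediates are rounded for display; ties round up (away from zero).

+2124.2373 rpm

topology: planetary set — G1 35T / G2 24T / G3 83T, arm = carrier (Willis)
normalise by the input: solve with ω_ring = 1, then scale by 3020 rpm
ring teeth: 35 + 2·24 = 83
35(ω_sun−ω_arm) = −83(ω_ring−ω_arm),  ω_sun = 0, ω_ring = 1
35(0−ω_arm) = −83(1−ω_arm)  ⇒  118·ω_arm = 83  ⇒  ω_arm = 83/118
scale: ω_arm = 83/118 × 3020 rpm = +2124.2373 rpm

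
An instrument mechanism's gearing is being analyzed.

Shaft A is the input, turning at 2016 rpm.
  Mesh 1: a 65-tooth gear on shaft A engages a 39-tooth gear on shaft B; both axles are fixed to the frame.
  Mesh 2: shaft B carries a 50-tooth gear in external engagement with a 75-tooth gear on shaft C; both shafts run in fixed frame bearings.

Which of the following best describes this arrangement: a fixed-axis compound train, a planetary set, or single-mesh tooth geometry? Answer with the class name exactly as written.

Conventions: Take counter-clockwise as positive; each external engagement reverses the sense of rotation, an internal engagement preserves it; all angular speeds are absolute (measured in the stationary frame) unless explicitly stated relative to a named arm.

recognized (3 fixed axles, 2 meshes): fixed-axis compound train
classification: fixed-axis compound train

fixed-axis compound train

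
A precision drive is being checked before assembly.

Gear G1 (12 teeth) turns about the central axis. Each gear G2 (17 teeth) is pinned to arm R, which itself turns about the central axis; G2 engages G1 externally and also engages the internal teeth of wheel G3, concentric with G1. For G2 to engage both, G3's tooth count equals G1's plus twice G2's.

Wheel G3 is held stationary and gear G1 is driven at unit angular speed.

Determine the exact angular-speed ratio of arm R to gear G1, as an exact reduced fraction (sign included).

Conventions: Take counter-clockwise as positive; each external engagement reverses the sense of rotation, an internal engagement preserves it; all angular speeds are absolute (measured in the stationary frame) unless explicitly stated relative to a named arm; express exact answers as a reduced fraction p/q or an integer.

recognized (axles ride arm R): planetary set, 12/17/46 teeth
ring teeth: 12 + 2·17 = 46
12(ω_sun−ω_arm) = −46(ω_ring−ω_arm),  ω_ring = 0, ω_sun = 1
12(1−ω_arm) = −46(0−ω_arm)  ⇒  58·ω_arm = 12  ⇒  ω_arm = 6/29
ω_out/ω_in = 6/29

6/29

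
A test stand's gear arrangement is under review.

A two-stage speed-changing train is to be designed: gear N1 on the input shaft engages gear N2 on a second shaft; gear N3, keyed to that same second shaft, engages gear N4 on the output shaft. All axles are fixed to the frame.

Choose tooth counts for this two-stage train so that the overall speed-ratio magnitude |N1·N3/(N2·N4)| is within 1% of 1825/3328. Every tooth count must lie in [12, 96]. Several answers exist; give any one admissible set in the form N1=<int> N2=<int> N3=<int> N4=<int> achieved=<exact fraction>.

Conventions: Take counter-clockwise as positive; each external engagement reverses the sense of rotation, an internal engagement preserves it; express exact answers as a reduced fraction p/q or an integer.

design class (target 1825/3328): fixed-axis compound train
target = 1825/3328 in lowest terms: an exact hit needs N1·N3 = k·1825 and N2·N4 = k·3328 for one integer k, every count in [12, 96]; additionally prefer no 1:1 stage (N1 ≠ N2, N3 ≠ N4)
k = 1: N1·N3 = 1825 = 25·73, N2·N4 = 3328 = 52·64
achieved = 25·73/(52·64) = 1825/3328; |achieved − target| = 0 ≤ 73/13312 ✓

N1=25 N2=52 N3=73 N4=64 achieved=1825/3328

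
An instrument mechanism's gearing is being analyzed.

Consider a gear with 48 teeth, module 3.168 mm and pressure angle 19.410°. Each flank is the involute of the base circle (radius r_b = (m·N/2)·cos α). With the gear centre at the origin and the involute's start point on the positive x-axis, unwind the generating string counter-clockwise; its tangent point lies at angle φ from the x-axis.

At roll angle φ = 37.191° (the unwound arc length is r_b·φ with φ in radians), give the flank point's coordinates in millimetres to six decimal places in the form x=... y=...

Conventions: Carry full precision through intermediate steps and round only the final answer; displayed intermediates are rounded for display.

x=85.263459 y=6.266115

topology: single-mesh involute geometry — m = 3.168, N = 48
pitch radius r_p = m·N/2 = 3.168·48/2 = 76.032000
base radius r_b = r_p·cos α = 76.032000·cos 19.410° = 71.710696
roll angle φ = 37.191° = 0.64910540 rad
x = r_b·(cos φ + φ·sin φ) = 85.263459
y = r_b·(sin φ − φ·cos φ) = 6.266115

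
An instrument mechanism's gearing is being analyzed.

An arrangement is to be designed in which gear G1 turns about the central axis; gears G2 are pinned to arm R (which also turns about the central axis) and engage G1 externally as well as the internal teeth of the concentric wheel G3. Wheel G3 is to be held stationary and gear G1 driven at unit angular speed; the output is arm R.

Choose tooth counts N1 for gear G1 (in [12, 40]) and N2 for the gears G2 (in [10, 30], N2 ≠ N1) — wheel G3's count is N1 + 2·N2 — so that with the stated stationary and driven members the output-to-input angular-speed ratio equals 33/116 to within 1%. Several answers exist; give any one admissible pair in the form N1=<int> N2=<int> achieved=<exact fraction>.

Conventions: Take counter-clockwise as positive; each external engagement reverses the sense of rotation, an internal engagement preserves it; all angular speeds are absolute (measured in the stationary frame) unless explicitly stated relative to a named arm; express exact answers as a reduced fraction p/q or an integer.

planetary set to be sized for 33/116 (Willis relation)
Willis with ω_ring = 0: ω_arm/ω_sun = N1/(N1+N3); set equal to 33/116  ⇒  N3/N1 = 1/(33/116) − 1 = 83/33
N3 = N1 + 2·N2  ⇒  N2/N1 = (N3/N1 − 1)/2 = (83/33 − 1)/2 = 25/33
smallest multiple with N1 ≥ 12 and N2 ≥ 10: k = 1  ⇒  N1 = 1·33 = 33, N2 = 1·25 = 25 (N1 ≤ 40, N2 ≤ 30, N2 ≠ N1 ✓), N3 = 33 + 2·25 = 83
check: N1/(N1+N3) with N1 = 33, N3 = 83 gives 33/116; |achieved − target| = 0 ≤ 33/11600 ✓

N1=33 N2=25 achieved=33/116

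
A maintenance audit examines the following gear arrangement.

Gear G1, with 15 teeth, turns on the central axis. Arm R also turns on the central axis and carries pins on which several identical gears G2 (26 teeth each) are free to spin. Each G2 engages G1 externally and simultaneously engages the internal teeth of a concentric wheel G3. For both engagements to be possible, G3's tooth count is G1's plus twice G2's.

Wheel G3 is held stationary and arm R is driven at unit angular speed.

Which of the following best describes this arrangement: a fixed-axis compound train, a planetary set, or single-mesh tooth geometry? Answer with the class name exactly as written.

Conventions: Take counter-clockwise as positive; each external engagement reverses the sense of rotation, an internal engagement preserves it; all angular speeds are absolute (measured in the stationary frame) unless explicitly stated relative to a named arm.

planetary set

class = planetary set [G3 = 15+2·26 = 67; Willis about the carrier]
classification: planetary set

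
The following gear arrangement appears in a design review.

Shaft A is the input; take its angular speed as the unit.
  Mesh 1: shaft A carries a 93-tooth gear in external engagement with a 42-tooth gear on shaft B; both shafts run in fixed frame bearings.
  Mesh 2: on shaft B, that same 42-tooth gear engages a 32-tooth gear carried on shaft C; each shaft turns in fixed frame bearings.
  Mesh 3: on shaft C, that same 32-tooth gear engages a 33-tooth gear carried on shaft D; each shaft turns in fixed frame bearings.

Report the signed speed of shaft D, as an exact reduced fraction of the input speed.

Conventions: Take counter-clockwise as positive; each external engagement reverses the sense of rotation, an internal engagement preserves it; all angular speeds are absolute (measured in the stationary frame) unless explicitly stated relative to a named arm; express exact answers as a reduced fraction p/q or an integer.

-31/11

3-mesh fixed-axis compound train (all bearings frame-fixed)
mesh 1 [93T→42T]: |ω|/ω_in = 1×93/42 = 31/14, sense flips to −
mesh 2 [42T→32T]: |ω|/ω_in = (31/14)×42/32 = 93/32, sense flips to +
mesh 3 [32T→33T]: |ω|/ω_in = (93/32)×32/33 = 31/11, sense flips to −
signed output speed (× input speed) = -31/11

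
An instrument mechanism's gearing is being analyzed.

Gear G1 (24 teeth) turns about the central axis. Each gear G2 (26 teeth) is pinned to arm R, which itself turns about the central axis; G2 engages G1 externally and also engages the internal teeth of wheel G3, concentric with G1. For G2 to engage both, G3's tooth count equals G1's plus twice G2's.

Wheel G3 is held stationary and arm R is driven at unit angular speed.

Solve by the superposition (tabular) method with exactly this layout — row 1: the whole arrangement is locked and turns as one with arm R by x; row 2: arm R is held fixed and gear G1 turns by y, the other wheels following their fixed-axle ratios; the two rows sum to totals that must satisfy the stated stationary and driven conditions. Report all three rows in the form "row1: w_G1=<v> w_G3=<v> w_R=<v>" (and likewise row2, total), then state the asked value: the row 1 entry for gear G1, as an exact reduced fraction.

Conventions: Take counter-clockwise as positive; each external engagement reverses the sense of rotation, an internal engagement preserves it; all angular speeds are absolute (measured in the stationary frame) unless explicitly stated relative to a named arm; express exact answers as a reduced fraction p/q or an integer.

row1: w_G1=1 w_G3=1 w_R=1
row2: w_G1=19/6 w_G3=-1 w_R=0
total: w_G1=25/6 w_G3=0 w_R=1
asked value: 1

topology: planetary set — G1 24T / G2 26T / G3 76T, arm = carrier (Willis)
row 1 — lock + rotate with arm: ω_sun = ω_ring = ω_arm = x
superposition row 2 [arm held]: sun y, ring −(24/76)·y, arm 0
boundary: total ω_ring = x − (24/76)·y = 0 and total ω_arm = x = 1  ⇒  y = 19/6, x = 1
row 2 ring = −(24/76)·19/6 = -1
totals (row 1 + row 2): sun 1 + 19/6 = 25/6, ring 1 + (-1) = 0, arm 1 + 0 = 1
asked cell (row1, sun) = 1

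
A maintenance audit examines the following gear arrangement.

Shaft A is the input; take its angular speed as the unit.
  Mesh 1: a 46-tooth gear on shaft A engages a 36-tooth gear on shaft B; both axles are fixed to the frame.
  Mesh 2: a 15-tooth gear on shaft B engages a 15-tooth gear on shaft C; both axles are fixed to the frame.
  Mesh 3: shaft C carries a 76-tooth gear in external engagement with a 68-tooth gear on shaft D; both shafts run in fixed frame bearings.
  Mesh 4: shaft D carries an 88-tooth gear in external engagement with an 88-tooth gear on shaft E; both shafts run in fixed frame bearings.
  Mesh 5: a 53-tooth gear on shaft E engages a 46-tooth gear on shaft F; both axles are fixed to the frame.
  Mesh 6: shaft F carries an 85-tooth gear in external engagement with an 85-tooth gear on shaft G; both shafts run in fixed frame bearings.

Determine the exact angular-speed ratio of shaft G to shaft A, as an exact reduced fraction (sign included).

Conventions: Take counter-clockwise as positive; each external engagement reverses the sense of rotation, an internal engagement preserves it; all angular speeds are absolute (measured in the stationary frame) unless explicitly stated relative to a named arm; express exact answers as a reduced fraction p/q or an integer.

1007/612

class = fixed-axis compound train [6 meshes; 6 ratios multiply, 6 sense flips]
mesh 1 [46T→36T]: running ratio 23/18, sense −
mesh 2 [15T→15T]: running ratio 23/18, sense +
mesh 3 [76T→68T]: running ratio 437/306, sense −
mesh 4 [88T→88T]: running ratio 437/306, sense +
mesh 5 [53T→46T]: running ratio 1007/612, sense −
mesh 6 [85T→85T]: running ratio 1007/612, sense +
ω_out/ω_in = 1007/612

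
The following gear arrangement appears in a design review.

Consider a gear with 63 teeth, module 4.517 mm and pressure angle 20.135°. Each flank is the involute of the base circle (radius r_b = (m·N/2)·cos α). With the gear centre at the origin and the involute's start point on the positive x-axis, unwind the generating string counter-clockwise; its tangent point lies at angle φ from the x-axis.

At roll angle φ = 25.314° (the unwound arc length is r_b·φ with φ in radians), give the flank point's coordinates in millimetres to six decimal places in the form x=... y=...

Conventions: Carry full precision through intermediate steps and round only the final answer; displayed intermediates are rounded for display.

recognized (one wheel, involute flank): single-mesh tooth geometry, m = 4.517, N = 63
pitch radius r_p = m·N/2 = 4.517·63/2 = 142.285500
base radius r_b = r_p·cos α = 142.285500·cos 20.135° = 133.589600
roll angle φ = 25.314° = 0.44181265 rad
x = r_b·(cos φ + φ·sin φ) = 145.998445
y = r_b·(sin φ − φ·cos φ) = 3.765864

x=145.998445 y=3.765864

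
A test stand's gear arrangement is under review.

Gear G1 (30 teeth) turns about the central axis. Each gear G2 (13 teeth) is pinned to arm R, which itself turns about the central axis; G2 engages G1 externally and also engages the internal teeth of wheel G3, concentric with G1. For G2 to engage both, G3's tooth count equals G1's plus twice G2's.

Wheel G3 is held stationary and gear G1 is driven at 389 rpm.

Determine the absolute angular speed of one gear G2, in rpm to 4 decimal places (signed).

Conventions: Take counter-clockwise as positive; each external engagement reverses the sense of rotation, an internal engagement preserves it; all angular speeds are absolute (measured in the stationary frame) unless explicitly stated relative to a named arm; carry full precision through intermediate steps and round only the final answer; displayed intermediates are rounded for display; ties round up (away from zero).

topology: planetary set — G1 30T / G2 13T / G3 56T, arm = carrier (Willis)
normalise by the input: solve with ω_sun = 1, then scale by 389 rpm
ring teeth: 30 + 2·13 = 56
30(ω_sun−ω_arm) = −56(ω_ring−ω_arm),  ω_ring = 0, ω_sun = 1
30(1−ω_arm) = −56(0−ω_arm)  ⇒  86·ω_arm = 30  ⇒  ω_arm = 15/43
sun–planet mesh: 30·(1−15/43) = −13·(ω_p−ω_arm)  ⇒  ω_p−ω_arm = -840/559
ω_p = 15/43 − 840/559 = -15/13
scale: ω_p = -15/13 × 389 rpm = -448.8462 rpm

-448.8462 rpm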